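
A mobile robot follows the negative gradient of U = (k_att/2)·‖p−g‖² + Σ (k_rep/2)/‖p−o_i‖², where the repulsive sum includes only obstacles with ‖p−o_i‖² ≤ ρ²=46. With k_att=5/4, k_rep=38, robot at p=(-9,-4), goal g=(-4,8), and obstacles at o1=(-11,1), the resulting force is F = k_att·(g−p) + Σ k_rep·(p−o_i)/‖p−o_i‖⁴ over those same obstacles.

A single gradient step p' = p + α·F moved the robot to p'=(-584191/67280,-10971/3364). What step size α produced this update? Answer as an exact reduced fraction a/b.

α = 1/20

F_att = 5/4·(g−p) = 5/4·(5,12) = (6.2500,15.0000)
o1: d²=29 ≤ ρ²=46; F_rep = 38·(2,-5)/29² = (0.0904,-0.2259)
F = F_att + ΣF_rep = (6.3404,14.7741)
Δp = p'−p = (0.3170,0.7387); α = Δx/Fx = (21329/67280) / (21329/3364) = 1/20
check: Δy/Fy = (2485/3364) / (12425/841) = 1/20 ✓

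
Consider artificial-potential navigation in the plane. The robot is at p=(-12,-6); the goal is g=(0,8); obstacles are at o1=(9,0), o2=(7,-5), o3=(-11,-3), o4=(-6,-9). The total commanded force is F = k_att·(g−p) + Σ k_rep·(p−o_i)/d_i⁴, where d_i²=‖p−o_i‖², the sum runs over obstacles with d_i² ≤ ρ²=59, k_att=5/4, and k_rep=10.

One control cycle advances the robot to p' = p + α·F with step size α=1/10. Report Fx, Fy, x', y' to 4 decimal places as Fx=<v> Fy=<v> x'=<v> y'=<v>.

Fx=14.8704 Fy=17.2148 x'=-10.5130 y'=-4.2785

F_att = 5/4·(g−p) = 5/4·(12,14) = (15.0000,17.5000)
o1: d²=477 > ρ²=59 → inactive
o2: d²=362 > ρ²=59 → inactive
o3: d²=10 ≤ ρ²=59; F_rep = 10·(-1,-3)/10² = (-0.1000,-0.3000)
o4: d²=45 ≤ ρ²=59; F_rep = 10·(-6,3)/45² = (-0.0296,0.0148)
F = F_att + ΣF_rep = (14.8704,17.2148)
p' = p + 1/10·F = (-10.5130,-4.2785)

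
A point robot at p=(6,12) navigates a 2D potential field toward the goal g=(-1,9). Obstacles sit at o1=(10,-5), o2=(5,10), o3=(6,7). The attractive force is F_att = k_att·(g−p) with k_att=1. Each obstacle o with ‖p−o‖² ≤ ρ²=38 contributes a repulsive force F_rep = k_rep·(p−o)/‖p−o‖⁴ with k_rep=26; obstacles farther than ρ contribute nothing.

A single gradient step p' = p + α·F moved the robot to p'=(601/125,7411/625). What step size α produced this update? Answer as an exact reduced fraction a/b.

F_att = 1·(g−p) = 1·(-7,-3) = (-7.0000,-3.0000)
o1: d²=305 > ρ²=38 → inactive
o2: d²=5 ≤ ρ²=38; F_rep = 26·(1,2)/5² = (1.0400,2.0800)
o3: d²=25 ≤ ρ²=38; F_rep = 26·(0,5)/25² = (0.0000,0.2080)
F = F_att + ΣF_rep = (-5.9600,-0.7120)
Δp = p'−p = (-1.1920,-0.1424); α = Δx/Fx = (-149/125) / (-149/25) = 1/5
check: Δy/Fy = (-89/625) / (-89/125) = 1/5 ✓

α = 1/5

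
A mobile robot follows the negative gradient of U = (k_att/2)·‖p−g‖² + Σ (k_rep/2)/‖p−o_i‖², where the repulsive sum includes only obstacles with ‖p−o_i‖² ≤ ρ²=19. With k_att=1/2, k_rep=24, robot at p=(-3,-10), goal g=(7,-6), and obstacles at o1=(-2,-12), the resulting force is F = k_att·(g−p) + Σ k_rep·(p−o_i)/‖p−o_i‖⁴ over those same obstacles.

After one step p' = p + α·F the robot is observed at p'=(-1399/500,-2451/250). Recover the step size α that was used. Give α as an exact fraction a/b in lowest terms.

α = 1/20

F_att = 1/2·(g−p) = 1/2·(10,4) = (5.0000,2.0000)
o1: d²=5 ≤ ρ²=19; F_rep = 24·(-1,2)/5² = (-0.9600,1.9200)
F = F_att + ΣF_rep = (4.0400,3.9200)
Δp = p'−p = (0.2020,0.1960); α = Δx/Fx = (101/500) / (101/25) = 1/20
check: Δy/Fy = (49/250) / (98/25) = 1/20 ✓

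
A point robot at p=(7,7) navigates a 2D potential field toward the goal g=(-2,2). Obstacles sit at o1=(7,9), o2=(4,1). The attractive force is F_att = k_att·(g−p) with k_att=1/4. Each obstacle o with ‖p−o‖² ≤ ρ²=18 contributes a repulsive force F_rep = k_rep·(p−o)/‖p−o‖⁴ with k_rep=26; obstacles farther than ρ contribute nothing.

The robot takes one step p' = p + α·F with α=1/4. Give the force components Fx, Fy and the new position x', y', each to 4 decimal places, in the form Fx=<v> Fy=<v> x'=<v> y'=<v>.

F_att = 1/4·(g−p) = 1/4·(-9,-5) = (-2.2500,-1.2500)
o1: d²=4 ≤ ρ²=18; F_rep = 26·(0,-2)/4² = (0.0000,-3.2500)
o2: d²=45 > ρ²=18 → inactive
F = F_att + ΣF_rep = (-2.2500,-4.5000)
p' = p + 1/4·F = (6.4375,5.8750)

Fx=-2.2500 Fy=-4.5000 x'=6.4375 y'=5.8750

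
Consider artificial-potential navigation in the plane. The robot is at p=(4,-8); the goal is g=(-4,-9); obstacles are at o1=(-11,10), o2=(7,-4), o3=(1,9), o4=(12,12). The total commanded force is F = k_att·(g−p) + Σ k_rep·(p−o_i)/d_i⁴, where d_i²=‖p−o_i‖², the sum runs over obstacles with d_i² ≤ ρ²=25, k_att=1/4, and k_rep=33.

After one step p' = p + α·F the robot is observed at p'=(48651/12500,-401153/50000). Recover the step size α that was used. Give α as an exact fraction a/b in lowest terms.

α = 1/20

F_att = 1/4·(g−p) = 1/4·(-8,-1) = (-2.0000,-0.2500)
o1: d²=549 > ρ²=25 → inactive
o2: d²=25 ≤ ρ²=25; F_rep = 33·(-3,-4)/25² = (-0.1584,-0.2112)
o3: d²=298 > ρ²=25 → inactive
o4: d²=464 > ρ²=25 → inactive
F = F_att + ΣF_rep = (-2.1584,-0.4612)
Δp = p'−p = (-0.1079,-0.0231); α = Δx/Fx = (-1349/12500) / (-1349/625) = 1/20
check: Δy/Fy = (-1153/50000) / (-1153/2500) = 1/20 ✓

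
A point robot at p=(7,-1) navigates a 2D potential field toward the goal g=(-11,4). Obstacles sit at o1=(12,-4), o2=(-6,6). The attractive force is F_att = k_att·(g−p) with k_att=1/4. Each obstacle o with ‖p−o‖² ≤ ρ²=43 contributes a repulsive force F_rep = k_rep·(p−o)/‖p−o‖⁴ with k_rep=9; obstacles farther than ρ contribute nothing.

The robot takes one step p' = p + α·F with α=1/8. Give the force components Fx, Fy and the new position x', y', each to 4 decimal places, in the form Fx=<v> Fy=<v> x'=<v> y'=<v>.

F_att = 1/4·(g−p) = 1/4·(-18,5) = (-4.5000,1.2500)
o1: d²=34 ≤ ρ²=43; F_rep = 9·(-5,3)/34² = (-0.0389,0.0234)
o2: d²=218 > ρ²=43 → inactive
F = F_att + ΣF_rep = (-4.5389,1.2734)
p' = p + 1/8·F = (6.4326,-0.8408)

Fx=-4.5389 Fy=1.2734 x'=6.4326 y'=-0.8408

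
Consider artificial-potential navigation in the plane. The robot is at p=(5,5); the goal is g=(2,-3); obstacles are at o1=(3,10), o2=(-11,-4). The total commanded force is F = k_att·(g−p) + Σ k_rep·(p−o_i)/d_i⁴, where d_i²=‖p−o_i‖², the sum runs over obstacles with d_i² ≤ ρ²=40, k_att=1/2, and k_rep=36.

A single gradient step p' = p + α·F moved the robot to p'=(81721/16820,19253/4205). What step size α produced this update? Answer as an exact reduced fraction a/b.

F_att = 1/2·(g−p) = 1/2·(-3,-8) = (-1.5000,-4.0000)
o1: d²=29 ≤ ρ²=40; F_rep = 36·(2,-5)/29² = (0.0856,-0.2140)
o2: d²=337 > ρ²=40 → inactive
F = F_att + ΣF_rep = (-1.4144,-4.2140)
Δp = p'−p = (-0.1414,-0.4214); α = Δx/Fx = (-2379/16820) / (-2379/1682) = 1/10
check: Δy/Fy = (-1772/4205) / (-3544/841) = 1/10 ✓

α = 1/10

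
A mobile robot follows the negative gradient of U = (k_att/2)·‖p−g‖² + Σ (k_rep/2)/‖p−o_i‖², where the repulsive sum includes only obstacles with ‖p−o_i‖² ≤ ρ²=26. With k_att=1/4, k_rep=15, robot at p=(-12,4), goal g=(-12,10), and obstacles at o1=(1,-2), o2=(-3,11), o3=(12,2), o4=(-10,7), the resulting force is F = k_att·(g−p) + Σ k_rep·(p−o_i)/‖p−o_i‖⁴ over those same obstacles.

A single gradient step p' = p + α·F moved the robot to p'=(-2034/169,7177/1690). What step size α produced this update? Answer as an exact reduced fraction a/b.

F_att = 1/4·(g−p) = 1/4·(0,6) = (0.0000,1.5000)
o1: d²=205 > ρ²=26 → inactive
o2: d²=130 > ρ²=26 → inactive
o3: d²=580 > ρ²=26 → inactive
o4: d²=13 ≤ ρ²=26; F_rep = 15·(-2,-3)/13² = (-0.1775,-0.2663)
F = F_att + ΣF_rep = (-0.1775,1.2337)
Δp = p'−p = (-0.0355,0.2467); α = Δx/Fx = (-6/169) / (-30/169) = 1/5
check: Δy/Fy = (417/1690) / (417/338) = 1/5 ✓

α = 1/5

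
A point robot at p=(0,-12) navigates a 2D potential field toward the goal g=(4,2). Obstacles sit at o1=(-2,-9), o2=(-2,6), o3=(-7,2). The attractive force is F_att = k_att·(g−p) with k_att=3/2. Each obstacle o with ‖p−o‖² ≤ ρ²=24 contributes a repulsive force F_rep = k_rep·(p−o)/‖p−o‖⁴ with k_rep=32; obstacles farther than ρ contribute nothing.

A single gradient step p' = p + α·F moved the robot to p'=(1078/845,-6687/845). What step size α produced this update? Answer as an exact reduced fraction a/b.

F_att = 3/2·(g−p) = 3/2·(4,14) = (6.0000,21.0000)
o1: d²=13 ≤ ρ²=24; F_rep = 32·(2,-3)/13² = (0.3787,-0.5680)
o2: d²=328 > ρ²=24 → inactive
o3: d²=245 > ρ²=24 → inactive
F = F_att + ΣF_rep = (6.3787,20.4320)
Δp = p'−p = (1.2757,4.0864); α = Δx/Fx = (1078/845) / (1078/169) = 1/5
check: Δy/Fy = (3453/845) / (3453/169) = 1/5 ✓

α = 1/5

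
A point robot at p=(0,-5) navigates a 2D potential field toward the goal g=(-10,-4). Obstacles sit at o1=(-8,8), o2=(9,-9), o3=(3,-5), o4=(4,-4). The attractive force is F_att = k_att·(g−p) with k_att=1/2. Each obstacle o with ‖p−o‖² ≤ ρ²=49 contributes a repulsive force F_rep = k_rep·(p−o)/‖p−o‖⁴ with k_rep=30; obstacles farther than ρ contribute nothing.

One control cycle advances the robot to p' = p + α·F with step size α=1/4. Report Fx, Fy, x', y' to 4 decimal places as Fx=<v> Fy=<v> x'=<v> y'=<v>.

F_att = 1/2·(g−p) = 1/2·(-10,1) = (-5.0000,0.5000)
o1: d²=233 > ρ²=49 → inactive
o2: d²=97 > ρ²=49 → inactive
o3: d²=9 ≤ ρ²=49; F_rep = 30·(-3,0)/9² = (-1.1111,0.0000)
o4: d²=17 ≤ ρ²=49; F_rep = 30·(-4,-1)/17² = (-0.4152,-0.1038)
F = F_att + ΣF_rep = (-6.5263,0.3962)
p' = p + 1/4·F = (-1.6316,-4.9010)

Fx=-6.5263 Fy=0.3962 x'=-1.6316 y'=-4.9010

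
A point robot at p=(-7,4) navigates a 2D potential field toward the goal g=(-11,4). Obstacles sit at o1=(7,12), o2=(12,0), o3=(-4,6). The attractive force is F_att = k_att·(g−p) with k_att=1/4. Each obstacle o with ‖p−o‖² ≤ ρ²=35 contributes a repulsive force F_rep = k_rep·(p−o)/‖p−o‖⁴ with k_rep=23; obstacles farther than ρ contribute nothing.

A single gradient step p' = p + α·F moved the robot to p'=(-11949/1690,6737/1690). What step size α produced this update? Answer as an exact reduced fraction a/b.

α = 1/20

F_att = 1/4·(g−p) = 1/4·(-4,0) = (-1.0000,0.0000)
o1: d²=260 > ρ²=35 → inactive
o2: d²=377 > ρ²=35 → inactive
o3: d²=13 ≤ ρ²=35; F_rep = 23·(-3,-2)/13² = (-0.4083,-0.2722)
F = F_att + ΣF_rep = (-1.4083,-0.2722)
Δp = p'−p = (-0.0704,-0.0136); α = Δx/Fx = (-119/1690) / (-238/169) = 1/20
check: Δy/Fy = (-23/1690) / (-46/169) = 1/20 ✓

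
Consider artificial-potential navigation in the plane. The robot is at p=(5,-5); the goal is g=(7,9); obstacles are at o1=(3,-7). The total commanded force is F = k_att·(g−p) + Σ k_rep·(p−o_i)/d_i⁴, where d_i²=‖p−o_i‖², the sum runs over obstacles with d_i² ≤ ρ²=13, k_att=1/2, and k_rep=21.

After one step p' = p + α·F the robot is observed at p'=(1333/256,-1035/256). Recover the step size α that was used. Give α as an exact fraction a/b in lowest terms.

α = 1/8

F_att = 1/2·(g−p) = 1/2·(2,14) = (1.0000,7.0000)
o1: d²=8 ≤ ρ²=13; F_rep = 21·(2,2)/8² = (0.6562,0.6562)
F = F_att + ΣF_rep = (1.6562,7.6562)
Δp = p'−p = (0.2070,0.9570); α = Δx/Fx = (53/256) / (53/32) = 1/8
check: Δy/Fy = (245/256) / (245/32) = 1/8 ✓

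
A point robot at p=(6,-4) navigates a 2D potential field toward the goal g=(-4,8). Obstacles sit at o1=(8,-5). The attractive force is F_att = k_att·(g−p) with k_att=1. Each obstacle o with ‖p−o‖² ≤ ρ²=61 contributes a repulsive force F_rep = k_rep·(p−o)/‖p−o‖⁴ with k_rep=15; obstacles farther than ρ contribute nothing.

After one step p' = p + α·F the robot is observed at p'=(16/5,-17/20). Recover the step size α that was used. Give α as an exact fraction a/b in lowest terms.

α = 1/4

F_att = 1·(g−p) = 1·(-10,12) = (-10.0000,12.0000)
o1: d²=5 ≤ ρ²=61; F_rep = 15·(-2,1)/5² = (-1.2000,0.6000)
F = F_att + ΣF_rep = (-11.2000,12.6000)
Δp = p'−p = (-2.8000,3.1500); α = Δx/Fx = (-14/5) / (-56/5) = 1/4
check: Δy/Fy = (63/20) / (63/5) = 1/4 ✓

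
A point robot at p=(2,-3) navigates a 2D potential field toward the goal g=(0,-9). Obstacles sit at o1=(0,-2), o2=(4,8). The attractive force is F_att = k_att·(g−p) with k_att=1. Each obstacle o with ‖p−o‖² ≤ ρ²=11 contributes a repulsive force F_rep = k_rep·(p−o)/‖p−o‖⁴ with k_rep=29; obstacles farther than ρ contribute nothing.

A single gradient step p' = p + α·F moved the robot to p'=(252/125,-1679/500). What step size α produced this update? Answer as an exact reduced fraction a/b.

F_att = 1·(g−p) = 1·(-2,-6) = (-2.0000,-6.0000)
o1: d²=5 ≤ ρ²=11; F_rep = 29·(2,-1)/5² = (2.3200,-1.1600)
o2: d²=125 > ρ²=11 → inactive
F = F_att + ΣF_rep = (0.3200,-7.1600)
Δp = p'−p = (0.0160,-0.3580); α = Δx/Fx = (2/125) / (8/25) = 1/20
check: Δy/Fy = (-179/500) / (-179/25) = 1/20 ✓

α = 1/20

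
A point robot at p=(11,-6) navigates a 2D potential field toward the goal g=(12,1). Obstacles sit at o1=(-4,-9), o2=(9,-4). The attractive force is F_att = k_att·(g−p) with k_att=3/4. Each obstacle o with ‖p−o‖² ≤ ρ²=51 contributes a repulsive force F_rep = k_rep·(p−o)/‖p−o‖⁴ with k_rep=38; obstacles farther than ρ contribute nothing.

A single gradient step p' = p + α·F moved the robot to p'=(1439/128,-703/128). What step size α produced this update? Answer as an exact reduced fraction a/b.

α = 1/8

F_att = 3/4·(g−p) = 3/4·(1,7) = (0.7500,5.2500)
o1: d²=234 > ρ²=51 → inactive
o2: d²=8 ≤ ρ²=51; F_rep = 38·(2,-2)/8² = (1.1875,-1.1875)
F = F_att + ΣF_rep = (1.9375,4.0625)
Δp = p'−p = (0.2422,0.5078); α = Δx/Fx = (31/128) / (31/16) = 1/8
check: Δy/Fy = (65/128) / (65/16) = 1/8 ✓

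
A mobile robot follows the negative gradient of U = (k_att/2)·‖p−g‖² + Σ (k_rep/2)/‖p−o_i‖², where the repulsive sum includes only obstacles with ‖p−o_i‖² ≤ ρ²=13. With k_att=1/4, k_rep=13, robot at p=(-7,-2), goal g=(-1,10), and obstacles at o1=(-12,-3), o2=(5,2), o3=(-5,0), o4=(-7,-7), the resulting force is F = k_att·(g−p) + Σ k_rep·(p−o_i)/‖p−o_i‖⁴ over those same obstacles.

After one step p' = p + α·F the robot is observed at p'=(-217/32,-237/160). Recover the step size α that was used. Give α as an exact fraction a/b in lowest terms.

F_att = 1/4·(g−p) = 1/4·(6,12) = (1.5000,3.0000)
o1: d²=26 > ρ²=13 → inactive
o2: d²=160 > ρ²=13 → inactive
o3: d²=8 ≤ ρ²=13; F_rep = 13·(-2,-2)/8² = (-0.4062,-0.4062)
o4: d²=25 > ρ²=13 → inactive
F = F_att + ΣF_rep = (1.0938,2.5938)
Δp = p'−p = (0.2188,0.5188); α = Δx/Fx = (7/32) / (35/32) = 1/5
check: Δy/Fy = (83/160) / (83/32) = 1/5 ✓

α = 1/5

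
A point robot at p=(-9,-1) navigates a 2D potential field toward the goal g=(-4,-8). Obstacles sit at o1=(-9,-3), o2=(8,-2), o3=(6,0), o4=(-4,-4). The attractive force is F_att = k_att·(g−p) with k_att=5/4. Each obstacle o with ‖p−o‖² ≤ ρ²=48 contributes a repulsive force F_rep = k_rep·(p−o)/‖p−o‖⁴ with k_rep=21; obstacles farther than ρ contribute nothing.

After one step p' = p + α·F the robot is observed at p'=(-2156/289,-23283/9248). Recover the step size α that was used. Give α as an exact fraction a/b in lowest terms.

F_att = 5/4·(g−p) = 5/4·(5,-7) = (6.2500,-8.7500)
o1: d²=4 ≤ ρ²=48; F_rep = 21·(0,2)/4² = (0.0000,2.6250)
o2: d²=290 > ρ²=48 → inactive
o3: d²=226 > ρ²=48 → inactive
o4: d²=34 ≤ ρ²=48; F_rep = 21·(-5,3)/34² = (-0.0908,0.0545)
F = F_att + ΣF_rep = (6.1592,-6.0705)
Δp = p'−p = (1.5398,-1.5176); α = Δx/Fx = (445/289) / (1780/289) = 1/4
check: Δy/Fy = (-14035/9248) / (-14035/2312) = 1/4 ✓

α = 1/4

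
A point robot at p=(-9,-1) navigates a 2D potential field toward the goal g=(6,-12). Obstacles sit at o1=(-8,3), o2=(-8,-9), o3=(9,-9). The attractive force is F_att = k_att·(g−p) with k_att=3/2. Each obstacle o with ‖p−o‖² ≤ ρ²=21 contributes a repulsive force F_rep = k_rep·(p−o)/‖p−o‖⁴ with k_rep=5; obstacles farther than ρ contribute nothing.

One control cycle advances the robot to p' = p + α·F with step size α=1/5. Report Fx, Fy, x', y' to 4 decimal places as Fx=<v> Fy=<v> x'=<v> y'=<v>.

Fx=22.4827 Fy=-16.5692 x'=-4.5035 y'=-4.3138

F_att = 3/2·(g−p) = 3/2·(15,-11) = (22.5000,-16.5000)
o1: d²=17 ≤ ρ²=21; F_rep = 5·(-1,-4)/17² = (-0.0173,-0.0692)
o2: d²=65 > ρ²=21 → inactive
o3: d²=388 > ρ²=21 → inactive
F = F_att + ΣF_rep = (22.4827,-16.5692)
p' = p + 1/5·F = (-4.5035,-4.3138)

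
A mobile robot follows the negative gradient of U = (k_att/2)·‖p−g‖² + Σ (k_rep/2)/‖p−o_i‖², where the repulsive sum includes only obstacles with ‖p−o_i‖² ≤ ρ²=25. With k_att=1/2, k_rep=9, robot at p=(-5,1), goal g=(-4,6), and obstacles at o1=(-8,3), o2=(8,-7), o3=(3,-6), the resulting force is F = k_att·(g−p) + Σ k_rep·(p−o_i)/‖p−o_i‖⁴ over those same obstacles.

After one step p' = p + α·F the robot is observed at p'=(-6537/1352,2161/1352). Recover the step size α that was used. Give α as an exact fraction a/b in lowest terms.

α = 1/4

F_att = 1/2·(g−p) = 1/2·(1,5) = (0.5000,2.5000)
o1: d²=13 ≤ ρ²=25; F_rep = 9·(3,-2)/13² = (0.1598,-0.1065)
o2: d²=233 > ρ²=25 → inactive
o3: d²=113 > ρ²=25 → inactive
F = F_att + ΣF_rep = (0.6598,2.3935)
Δp = p'−p = (0.1649,0.5984); α = Δx/Fx = (223/1352) / (223/338) = 1/4
check: Δy/Fy = (809/1352) / (809/338) = 1/4 ✓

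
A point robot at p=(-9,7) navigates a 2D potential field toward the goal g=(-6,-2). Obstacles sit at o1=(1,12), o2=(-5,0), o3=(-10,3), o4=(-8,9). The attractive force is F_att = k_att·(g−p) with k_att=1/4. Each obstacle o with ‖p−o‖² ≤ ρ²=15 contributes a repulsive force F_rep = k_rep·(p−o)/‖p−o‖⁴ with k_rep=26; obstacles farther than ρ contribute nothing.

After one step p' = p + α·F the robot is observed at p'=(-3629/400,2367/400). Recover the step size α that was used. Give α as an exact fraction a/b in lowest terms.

F_att = 1/4·(g−p) = 1/4·(3,-9) = (0.7500,-2.2500)
o1: d²=125 > ρ²=15 → inactive
o2: d²=65 > ρ²=15 → inactive
o3: d²=17 > ρ²=15 → inactive
o4: d²=5 ≤ ρ²=15; F_rep = 26·(-1,-2)/5² = (-1.0400,-2.0800)
F = F_att + ΣF_rep = (-0.2900,-4.3300)
Δp = p'−p = (-0.0725,-1.0825); α = Δx/Fx = (-29/400) / (-29/100) = 1/4
check: Δy/Fy = (-433/400) / (-433/100) = 1/4 ✓

α = 1/4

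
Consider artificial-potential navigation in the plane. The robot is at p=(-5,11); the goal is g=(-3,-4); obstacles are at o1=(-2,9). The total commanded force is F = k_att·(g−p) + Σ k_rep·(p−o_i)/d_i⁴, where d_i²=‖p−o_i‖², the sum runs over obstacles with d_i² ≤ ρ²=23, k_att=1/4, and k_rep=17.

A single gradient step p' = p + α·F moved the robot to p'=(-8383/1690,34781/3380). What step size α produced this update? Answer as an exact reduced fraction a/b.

α = 1/5

F_att = 1/4·(g−p) = 1/4·(2,-15) = (0.5000,-3.7500)
o1: d²=13 ≤ ρ²=23; F_rep = 17·(-3,2)/13² = (-0.3018,0.2012)
F = F_att + ΣF_rep = (0.1982,-3.5488)
Δp = p'−p = (0.0396,-0.7098); α = Δx/Fx = (67/1690) / (67/338) = 1/5
check: Δy/Fy = (-2399/3380) / (-2399/676) = 1/5 ✓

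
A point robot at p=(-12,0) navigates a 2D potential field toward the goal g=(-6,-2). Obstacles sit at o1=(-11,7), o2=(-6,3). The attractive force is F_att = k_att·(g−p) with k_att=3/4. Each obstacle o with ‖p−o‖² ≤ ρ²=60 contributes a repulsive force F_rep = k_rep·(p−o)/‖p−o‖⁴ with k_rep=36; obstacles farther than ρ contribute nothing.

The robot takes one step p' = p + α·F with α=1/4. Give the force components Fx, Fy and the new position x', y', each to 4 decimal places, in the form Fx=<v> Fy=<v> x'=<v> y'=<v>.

Fx=4.3789 Fy=-1.6541 x'=-10.9053 y'=-0.4135

F_att = 3/4·(g−p) = 3/4·(6,-2) = (4.5000,-1.5000)
o1: d²=50 ≤ ρ²=60; F_rep = 36·(-1,-7)/50² = (-0.0144,-0.1008)
o2: d²=45 ≤ ρ²=60; F_rep = 36·(-6,-3)/45² = (-0.1067,-0.0533)
F = F_att + ΣF_rep = (4.3789,-1.6541)
p' = p + 1/4·F = (-10.9053,-0.4135)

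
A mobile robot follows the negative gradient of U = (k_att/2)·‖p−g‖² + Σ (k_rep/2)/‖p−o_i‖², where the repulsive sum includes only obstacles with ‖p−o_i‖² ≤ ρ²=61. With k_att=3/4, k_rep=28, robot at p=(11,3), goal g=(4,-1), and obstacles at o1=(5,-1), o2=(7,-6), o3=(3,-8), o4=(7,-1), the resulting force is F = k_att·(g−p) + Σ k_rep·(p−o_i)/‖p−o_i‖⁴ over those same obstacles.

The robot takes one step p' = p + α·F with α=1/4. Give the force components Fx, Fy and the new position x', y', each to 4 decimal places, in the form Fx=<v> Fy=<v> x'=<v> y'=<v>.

Fx=-5.0785 Fy=-2.8492 x'=9.7304 y'=2.2877

F_att = 3/4·(g−p) = 3/4·(-7,-4) = (-5.2500,-3.0000)
o1: d²=52 ≤ ρ²=61; F_rep = 28·(6,4)/52² = (0.0621,0.0414)
o2: d²=97 > ρ²=61 → inactive
o3: d²=185 > ρ²=61 → inactive
o4: d²=32 ≤ ρ²=61; F_rep = 28·(4,4)/32² = (0.1094,0.1094)
F = F_att + ΣF_rep = (-5.0785,-2.8492)
p' = p + 1/4·F = (9.7304,2.2877)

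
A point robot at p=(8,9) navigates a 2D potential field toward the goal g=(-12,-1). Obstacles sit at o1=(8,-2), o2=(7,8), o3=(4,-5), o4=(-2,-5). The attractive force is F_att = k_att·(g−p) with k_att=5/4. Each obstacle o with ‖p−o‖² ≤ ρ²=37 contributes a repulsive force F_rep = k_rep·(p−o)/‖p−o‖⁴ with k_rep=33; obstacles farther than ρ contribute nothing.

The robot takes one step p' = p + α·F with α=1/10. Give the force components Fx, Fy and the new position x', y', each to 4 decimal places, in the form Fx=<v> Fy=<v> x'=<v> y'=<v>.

F_att = 5/4·(g−p) = 5/4·(-20,-10) = (-25.0000,-12.5000)
o1: d²=121 > ρ²=37 → inactive
o2: d²=2 ≤ ρ²=37; F_rep = 33·(1,1)/2² = (8.2500,8.2500)
o3: d²=212 > ρ²=37 → inactive
o4: d²=296 > ρ²=37 → inactive
F = F_att + ΣF_rep = (-16.7500,-4.2500)
p' = p + 1/10·F = (6.3250,8.5750)

Fx=-16.7500 Fy=-4.2500 x'=6.3250 y'=8.5750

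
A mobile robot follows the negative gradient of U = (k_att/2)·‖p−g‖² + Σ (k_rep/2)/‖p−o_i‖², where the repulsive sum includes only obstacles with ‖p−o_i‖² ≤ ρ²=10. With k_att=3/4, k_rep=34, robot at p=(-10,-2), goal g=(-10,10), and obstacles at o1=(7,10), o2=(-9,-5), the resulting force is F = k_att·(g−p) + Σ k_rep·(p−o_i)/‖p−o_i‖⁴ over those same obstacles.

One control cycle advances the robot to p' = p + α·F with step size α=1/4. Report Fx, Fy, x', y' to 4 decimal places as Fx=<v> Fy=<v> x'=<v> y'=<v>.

Fx=-0.3400 Fy=10.0200 x'=-10.0850 y'=0.5050

F_att = 3/4·(g−p) = 3/4·(0,12) = (0.0000,9.0000)
o1: d²=433 > ρ²=10 → inactive
o2: d²=10 ≤ ρ²=10; F_rep = 34·(-1,3)/10² = (-0.3400,1.0200)
F = F_att + ΣF_rep = (-0.3400,10.0200)
p' = p + 1/4·F = (-10.0850,0.5050)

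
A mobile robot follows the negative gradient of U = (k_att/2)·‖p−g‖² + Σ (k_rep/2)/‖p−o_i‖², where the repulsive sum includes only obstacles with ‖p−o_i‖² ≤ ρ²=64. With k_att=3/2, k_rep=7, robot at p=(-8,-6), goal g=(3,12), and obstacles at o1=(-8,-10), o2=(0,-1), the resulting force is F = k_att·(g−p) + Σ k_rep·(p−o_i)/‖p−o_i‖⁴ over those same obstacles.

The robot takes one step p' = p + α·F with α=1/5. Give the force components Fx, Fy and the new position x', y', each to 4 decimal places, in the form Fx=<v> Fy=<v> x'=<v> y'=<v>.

Fx=16.5000 Fy=27.1094 x'=-4.7000 y'=-0.5781

F_att = 3/2·(g−p) = 3/2·(11,18) = (16.5000,27.0000)
o1: d²=16 ≤ ρ²=64; F_rep = 7·(0,4)/16² = (0.0000,0.1094)
o2: d²=89 > ρ²=64 → inactive
F = F_att + ΣF_rep = (16.5000,27.1094)
p' = p + 1/5·F = (-4.7000,-0.5781)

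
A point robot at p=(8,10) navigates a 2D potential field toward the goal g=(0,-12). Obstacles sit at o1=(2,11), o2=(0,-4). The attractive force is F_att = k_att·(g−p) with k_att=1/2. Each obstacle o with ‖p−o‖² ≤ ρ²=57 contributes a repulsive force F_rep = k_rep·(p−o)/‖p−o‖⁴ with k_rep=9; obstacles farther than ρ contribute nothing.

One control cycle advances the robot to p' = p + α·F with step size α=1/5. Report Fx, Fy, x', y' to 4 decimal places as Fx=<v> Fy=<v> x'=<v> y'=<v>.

Fx=-3.9606 Fy=-11.0066 x'=7.2079 y'=7.7987

F_att = 1/2·(g−p) = 1/2·(-8,-22) = (-4.0000,-11.0000)
o1: d²=37 ≤ ρ²=57; F_rep = 9·(6,-1)/37² = (0.0394,-0.0066)
o2: d²=260 > ρ²=57 → inactive
F = F_att + ΣF_rep = (-3.9606,-11.0066)
p' = p + 1/5·F = (7.2079,7.7987)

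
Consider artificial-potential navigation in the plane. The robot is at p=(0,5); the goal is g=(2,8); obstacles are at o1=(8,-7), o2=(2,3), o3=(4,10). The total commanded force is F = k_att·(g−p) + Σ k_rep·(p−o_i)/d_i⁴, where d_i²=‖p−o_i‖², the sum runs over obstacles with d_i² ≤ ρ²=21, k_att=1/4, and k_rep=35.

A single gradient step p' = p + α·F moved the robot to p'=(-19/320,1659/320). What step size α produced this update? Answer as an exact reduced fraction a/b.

α = 1/10

F_att = 1/4·(g−p) = 1/4·(2,3) = (0.5000,0.7500)
o1: d²=208 > ρ²=21 → inactive
o2: d²=8 ≤ ρ²=21; F_rep = 35·(-2,2)/8² = (-1.0938,1.0938)
o3: d²=41 > ρ²=21 → inactive
F = F_att + ΣF_rep = (-0.5938,1.8438)
Δp = p'−p = (-0.0594,0.1844); α = Δx/Fx = (-19/320) / (-19/32) = 1/10
check: Δy/Fy = (59/320) / (59/32) = 1/10 ✓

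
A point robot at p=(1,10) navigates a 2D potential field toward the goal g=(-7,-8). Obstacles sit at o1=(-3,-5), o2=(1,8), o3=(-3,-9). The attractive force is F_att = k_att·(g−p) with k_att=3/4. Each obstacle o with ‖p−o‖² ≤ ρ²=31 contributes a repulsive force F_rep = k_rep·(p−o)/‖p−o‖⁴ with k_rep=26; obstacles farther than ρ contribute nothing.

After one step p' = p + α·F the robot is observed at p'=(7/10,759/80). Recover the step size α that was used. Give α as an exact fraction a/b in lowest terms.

α = 1/20

F_att = 3/4·(g−p) = 3/4·(-8,-18) = (-6.0000,-13.5000)
o1: d²=241 > ρ²=31 → inactive
o2: d²=4 ≤ ρ²=31; F_rep = 26·(0,2)/4² = (0.0000,3.2500)
o3: d²=377 > ρ²=31 → inactive
F = F_att + ΣF_rep = (-6.0000,-10.2500)
Δp = p'−p = (-0.3000,-0.5125); α = Δx/Fx = (-3/10) / (-6) = 1/20
check: Δy/Fy = (-41/80) / (-41/4) = 1/20 ✓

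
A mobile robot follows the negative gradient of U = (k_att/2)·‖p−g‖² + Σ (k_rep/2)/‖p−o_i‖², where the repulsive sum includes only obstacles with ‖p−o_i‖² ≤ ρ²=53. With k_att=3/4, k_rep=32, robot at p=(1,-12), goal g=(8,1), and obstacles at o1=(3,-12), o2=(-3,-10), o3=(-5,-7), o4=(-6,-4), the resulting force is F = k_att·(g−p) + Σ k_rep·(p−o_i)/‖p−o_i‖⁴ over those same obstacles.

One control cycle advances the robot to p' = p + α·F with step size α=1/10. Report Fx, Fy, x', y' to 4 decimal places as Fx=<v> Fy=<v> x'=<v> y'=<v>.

F_att = 3/4·(g−p) = 3/4·(7,13) = (5.2500,9.7500)
o1: d²=4 ≤ ρ²=53; F_rep = 32·(-2,0)/4² = (-4.0000,0.0000)
o2: d²=20 ≤ ρ²=53; F_rep = 32·(4,-2)/20² = (0.3200,-0.1600)
o3: d²=61 > ρ²=53 → inactive
o4: d²=113 > ρ²=53 → inactive
F = F_att + ΣF_rep = (1.5700,9.5900)
p' = p + 1/10·F = (1.1570,-11.0410)

Fx=1.5700 Fy=9.5900 x'=1.1570 y'=-11.0410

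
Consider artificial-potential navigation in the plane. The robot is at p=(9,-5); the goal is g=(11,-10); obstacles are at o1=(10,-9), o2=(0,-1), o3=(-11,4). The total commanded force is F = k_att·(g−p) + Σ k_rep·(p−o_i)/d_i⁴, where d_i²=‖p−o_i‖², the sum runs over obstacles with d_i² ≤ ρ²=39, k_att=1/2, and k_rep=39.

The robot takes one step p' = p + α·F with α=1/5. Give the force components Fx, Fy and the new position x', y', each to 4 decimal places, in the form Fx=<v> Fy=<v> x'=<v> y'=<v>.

F_att = 1/2·(g−p) = 1/2·(2,-5) = (1.0000,-2.5000)
o1: d²=17 ≤ ρ²=39; F_rep = 39·(-1,4)/17² = (-0.1349,0.5398)
o2: d²=97 > ρ²=39 → inactive
o3: d²=481 > ρ²=39 → inactive
F = F_att + ΣF_rep = (0.8651,-1.9602)
p' = p + 1/5·F = (9.1730,-5.3920)

Fx=0.8651 Fy=-1.9602 x'=9.1730 y'=-5.3920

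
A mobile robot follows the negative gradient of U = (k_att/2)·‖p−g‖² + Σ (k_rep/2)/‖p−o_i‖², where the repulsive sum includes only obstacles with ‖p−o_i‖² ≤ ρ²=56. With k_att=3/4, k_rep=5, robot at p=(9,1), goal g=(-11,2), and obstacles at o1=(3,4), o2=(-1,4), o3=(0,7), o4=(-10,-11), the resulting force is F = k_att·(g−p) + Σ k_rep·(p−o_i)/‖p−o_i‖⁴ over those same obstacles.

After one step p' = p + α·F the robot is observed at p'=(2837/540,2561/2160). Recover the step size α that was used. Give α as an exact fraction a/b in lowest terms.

F_att = 3/4·(g−p) = 3/4·(-20,1) = (-15.0000,0.7500)
o1: d²=45 ≤ ρ²=56; F_rep = 5·(6,-3)/45² = (0.0148,-0.0074)
o2: d²=109 > ρ²=56 → inactive
o3: d²=117 > ρ²=56 → inactive
o4: d²=505 > ρ²=56 → inactive
F = F_att + ΣF_rep = (-14.9852,0.7426)
Δp = p'−p = (-3.7463,0.1856); α = Δx/Fx = (-2023/540) / (-2023/135) = 1/4
check: Δy/Fy = (401/2160) / (401/540) = 1/4 ✓

α = 1/4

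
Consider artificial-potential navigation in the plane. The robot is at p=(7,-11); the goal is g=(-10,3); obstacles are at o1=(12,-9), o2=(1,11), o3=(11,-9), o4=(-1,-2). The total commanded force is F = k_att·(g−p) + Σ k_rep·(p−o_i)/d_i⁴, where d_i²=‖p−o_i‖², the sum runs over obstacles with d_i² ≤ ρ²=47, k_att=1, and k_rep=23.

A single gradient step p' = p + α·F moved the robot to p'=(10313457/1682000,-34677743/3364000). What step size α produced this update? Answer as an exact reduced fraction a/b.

α = 1/20

F_att = 1·(g−p) = 1·(-17,14) = (-17.0000,14.0000)
o1: d²=29 ≤ ρ²=47; F_rep = 23·(-5,-2)/29² = (-0.1367,-0.0547)
o2: d²=520 > ρ²=47 → inactive
o3: d²=20 ≤ ρ²=47; F_rep = 23·(-4,-2)/20² = (-0.2300,-0.1150)
o4: d²=145 > ρ²=47 → inactive
F = F_att + ΣF_rep = (-17.3667,13.8303)
Δp = p'−p = (-0.8683,0.6915); α = Δx/Fx = (-1460543/1682000) / (-1460543/84100) = 1/20
check: Δy/Fy = (2326257/3364000) / (2326257/168200) = 1/20 ✓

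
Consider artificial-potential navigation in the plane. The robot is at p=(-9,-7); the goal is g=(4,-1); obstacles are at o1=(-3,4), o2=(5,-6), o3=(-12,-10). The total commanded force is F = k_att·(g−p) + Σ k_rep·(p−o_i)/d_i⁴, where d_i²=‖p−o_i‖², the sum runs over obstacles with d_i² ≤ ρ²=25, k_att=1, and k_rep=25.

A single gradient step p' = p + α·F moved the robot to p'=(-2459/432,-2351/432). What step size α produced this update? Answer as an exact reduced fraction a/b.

α = 1/4

F_att = 1·(g−p) = 1·(13,6) = (13.0000,6.0000)
o1: d²=157 > ρ²=25 → inactive
o2: d²=197 > ρ²=25 → inactive
o3: d²=18 ≤ ρ²=25; F_rep = 25·(3,3)/18² = (0.2315,0.2315)
F = F_att + ΣF_rep = (13.2315,6.2315)
Δp = p'−p = (3.3079,1.5579); α = Δx/Fx = (1429/432) / (1429/108) = 1/4
check: Δy/Fy = (673/432) / (673/108) = 1/4 ✓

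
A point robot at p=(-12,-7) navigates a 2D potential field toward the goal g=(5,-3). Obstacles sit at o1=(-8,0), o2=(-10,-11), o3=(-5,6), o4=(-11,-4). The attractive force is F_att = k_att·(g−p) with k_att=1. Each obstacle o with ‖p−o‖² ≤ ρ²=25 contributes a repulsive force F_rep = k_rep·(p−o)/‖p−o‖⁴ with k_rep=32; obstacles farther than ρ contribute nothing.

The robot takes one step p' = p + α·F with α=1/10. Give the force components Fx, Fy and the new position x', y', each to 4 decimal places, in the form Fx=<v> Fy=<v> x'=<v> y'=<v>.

F_att = 1·(g−p) = 1·(17,4) = (17.0000,4.0000)
o1: d²=65 > ρ²=25 → inactive
o2: d²=20 ≤ ρ²=25; F_rep = 32·(-2,4)/20² = (-0.1600,0.3200)
o3: d²=218 > ρ²=25 → inactive
o4: d²=10 ≤ ρ²=25; F_rep = 32·(-1,-3)/10² = (-0.3200,-0.9600)
F = F_att + ΣF_rep = (16.5200,3.3600)
p' = p + 1/10·F = (-10.3480,-6.6640)

Fx=16.5200 Fy=3.3600 x'=-10.3480 y'=-6.6640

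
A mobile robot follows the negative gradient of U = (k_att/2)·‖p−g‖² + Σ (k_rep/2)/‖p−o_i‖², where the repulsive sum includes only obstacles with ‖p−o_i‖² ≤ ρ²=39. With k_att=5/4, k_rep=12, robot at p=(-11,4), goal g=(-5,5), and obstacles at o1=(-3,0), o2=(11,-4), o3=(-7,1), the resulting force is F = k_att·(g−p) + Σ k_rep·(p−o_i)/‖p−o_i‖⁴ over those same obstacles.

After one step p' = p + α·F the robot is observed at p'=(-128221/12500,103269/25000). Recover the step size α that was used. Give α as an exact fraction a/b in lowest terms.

α = 1/10

F_att = 5/4·(g−p) = 5/4·(6,1) = (7.5000,1.2500)
o1: d²=80 > ρ²=39 → inactive
o2: d²=548 > ρ²=39 → inactive
o3: d²=25 ≤ ρ²=39; F_rep = 12·(-4,3)/25² = (-0.0768,0.0576)
F = F_att + ΣF_rep = (7.4232,1.3076)
Δp = p'−p = (0.7423,0.1308); α = Δx/Fx = (9279/12500) / (9279/1250) = 1/10
check: Δy/Fy = (3269/25000) / (3269/2500) = 1/10 ✓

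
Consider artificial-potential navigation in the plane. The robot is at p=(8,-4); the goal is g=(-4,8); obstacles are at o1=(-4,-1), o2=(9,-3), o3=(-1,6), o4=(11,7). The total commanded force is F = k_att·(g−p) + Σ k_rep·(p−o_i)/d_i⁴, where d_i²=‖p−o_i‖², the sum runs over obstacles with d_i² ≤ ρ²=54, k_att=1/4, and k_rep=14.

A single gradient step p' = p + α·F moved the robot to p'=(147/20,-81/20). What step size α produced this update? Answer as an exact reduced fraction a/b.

F_att = 1/4·(g−p) = 1/4·(-12,12) = (-3.0000,3.0000)
o1: d²=153 > ρ²=54 → inactive
o2: d²=2 ≤ ρ²=54; F_rep = 14·(-1,-1)/2² = (-3.5000,-3.5000)
o3: d²=181 > ρ²=54 → inactive
o4: d²=130 > ρ²=54 → inactive
F = F_att + ΣF_rep = (-6.5000,-0.5000)
Δp = p'−p = (-0.6500,-0.0500); α = Δx/Fx = (-13/20) / (-13/2) = 1/10
check: Δy/Fy = (-1/20) / (-1/2) = 1/10 ✓

α = 1/10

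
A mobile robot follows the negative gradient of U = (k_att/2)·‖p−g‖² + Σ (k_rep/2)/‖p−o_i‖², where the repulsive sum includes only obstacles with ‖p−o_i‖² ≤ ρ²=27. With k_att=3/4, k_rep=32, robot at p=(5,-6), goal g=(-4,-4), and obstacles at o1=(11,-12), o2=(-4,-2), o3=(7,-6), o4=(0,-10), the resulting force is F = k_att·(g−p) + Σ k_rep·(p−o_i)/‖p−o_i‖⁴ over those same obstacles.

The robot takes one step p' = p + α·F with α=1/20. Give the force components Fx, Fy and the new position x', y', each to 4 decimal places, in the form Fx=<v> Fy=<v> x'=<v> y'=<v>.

F_att = 3/4·(g−p) = 3/4·(-9,2) = (-6.7500,1.5000)
o1: d²=72 > ρ²=27 → inactive
o2: d²=97 > ρ²=27 → inactive
o3: d²=4 ≤ ρ²=27; F_rep = 32·(-2,0)/4² = (-4.0000,0.0000)
o4: d²=41 > ρ²=27 → inactive
F = F_att + ΣF_rep = (-10.7500,1.5000)
p' = p + 1/20·F = (4.4625,-5.9250)

Fx=-10.7500 Fy=1.5000 x'=4.4625 y'=-5.9250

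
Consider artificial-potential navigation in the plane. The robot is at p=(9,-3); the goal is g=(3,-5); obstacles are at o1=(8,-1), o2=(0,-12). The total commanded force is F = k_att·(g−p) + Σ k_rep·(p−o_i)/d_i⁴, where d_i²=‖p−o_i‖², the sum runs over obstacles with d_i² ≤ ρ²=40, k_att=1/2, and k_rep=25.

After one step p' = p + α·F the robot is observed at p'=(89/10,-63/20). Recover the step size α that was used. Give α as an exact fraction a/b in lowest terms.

F_att = 1/2·(g−p) = 1/2·(-6,-2) = (-3.0000,-1.0000)
o1: d²=5 ≤ ρ²=40; F_rep = 25·(1,-2)/5² = (1.0000,-2.0000)
o2: d²=162 > ρ²=40 → inactive
F = F_att + ΣF_rep = (-2.0000,-3.0000)
Δp = p'−p = (-0.1000,-0.1500); α = Δx/Fx = (-1/10) / (-2) = 1/20
check: Δy/Fy = (-3/20) / (-3) = 1/20 ✓

α = 1/20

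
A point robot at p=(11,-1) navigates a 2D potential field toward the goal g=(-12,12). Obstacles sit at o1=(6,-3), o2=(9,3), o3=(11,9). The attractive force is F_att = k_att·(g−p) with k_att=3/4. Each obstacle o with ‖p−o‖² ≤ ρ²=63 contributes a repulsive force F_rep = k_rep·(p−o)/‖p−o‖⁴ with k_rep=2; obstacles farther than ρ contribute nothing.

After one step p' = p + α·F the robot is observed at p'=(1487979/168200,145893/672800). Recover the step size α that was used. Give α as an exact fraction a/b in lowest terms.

α = 1/8

F_att = 3/4·(g−p) = 3/4·(-23,13) = (-17.2500,9.7500)
o1: d²=29 ≤ ρ²=63; F_rep = 2·(5,2)/29² = (0.0119,0.0048)
o2: d²=20 ≤ ρ²=63; F_rep = 2·(2,-4)/20² = (0.0100,-0.0200)
o3: d²=100 > ρ²=63 → inactive
F = F_att + ΣF_rep = (-17.2281,9.7348)
Δp = p'−p = (-2.1535,1.2168); α = Δx/Fx = (-362221/168200) / (-362221/21025) = 1/8
check: Δy/Fy = (818693/672800) / (818693/84100) = 1/8 ✓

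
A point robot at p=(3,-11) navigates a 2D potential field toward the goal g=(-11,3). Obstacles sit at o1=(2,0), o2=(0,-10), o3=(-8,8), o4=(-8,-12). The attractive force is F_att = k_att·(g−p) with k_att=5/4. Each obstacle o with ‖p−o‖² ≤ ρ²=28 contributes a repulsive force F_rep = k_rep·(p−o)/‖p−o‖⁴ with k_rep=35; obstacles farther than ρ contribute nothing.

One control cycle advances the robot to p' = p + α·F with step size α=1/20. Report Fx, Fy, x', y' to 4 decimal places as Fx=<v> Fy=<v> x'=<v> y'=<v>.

F_att = 5/4·(g−p) = 5/4·(-14,14) = (-17.5000,17.5000)
o1: d²=122 > ρ²=28 → inactive
o2: d²=10 ≤ ρ²=28; F_rep = 35·(3,-1)/10² = (1.0500,-0.3500)
o3: d²=482 > ρ²=28 → inactive
o4: d²=122 > ρ²=28 → inactive
F = F_att + ΣF_rep = (-16.4500,17.1500)
p' = p + 1/20·F = (2.1775,-10.1425)

Fx=-16.4500 Fy=17.1500 x'=2.1775 y'=-10.1425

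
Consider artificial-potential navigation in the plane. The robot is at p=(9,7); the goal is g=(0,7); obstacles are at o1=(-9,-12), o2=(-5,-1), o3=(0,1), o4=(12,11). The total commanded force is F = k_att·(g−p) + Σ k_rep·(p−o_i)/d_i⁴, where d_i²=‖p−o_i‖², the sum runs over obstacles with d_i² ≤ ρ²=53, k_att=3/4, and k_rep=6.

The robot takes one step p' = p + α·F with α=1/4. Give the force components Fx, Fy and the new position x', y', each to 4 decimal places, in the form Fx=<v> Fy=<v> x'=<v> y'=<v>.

Fx=-6.7788 Fy=-0.0384 x'=7.3053 y'=6.9904

F_att = 3/4·(g−p) = 3/4·(-9,0) = (-6.7500,0.0000)
o1: d²=685 > ρ²=53 → inactive
o2: d²=260 > ρ²=53 → inactive
o3: d²=117 > ρ²=53 → inactive
o4: d²=25 ≤ ρ²=53; F_rep = 6·(-3,-4)/25² = (-0.0288,-0.0384)
F = F_att + ΣF_rep = (-6.7788,-0.0384)
p' = p + 1/4·F = (7.3053,6.9904)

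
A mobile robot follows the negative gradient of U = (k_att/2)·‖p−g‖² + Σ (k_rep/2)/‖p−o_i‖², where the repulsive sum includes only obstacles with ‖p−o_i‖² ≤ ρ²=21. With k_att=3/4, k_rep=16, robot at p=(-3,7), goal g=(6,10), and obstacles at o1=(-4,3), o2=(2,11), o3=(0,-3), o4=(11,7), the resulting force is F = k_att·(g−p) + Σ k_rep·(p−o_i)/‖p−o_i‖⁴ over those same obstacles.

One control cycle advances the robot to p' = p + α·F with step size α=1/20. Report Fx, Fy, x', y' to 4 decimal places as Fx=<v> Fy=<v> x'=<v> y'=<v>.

Fx=6.8054 Fy=2.4715 x'=-2.6597 y'=7.1236

F_att = 3/4·(g−p) = 3/4·(9,3) = (6.7500,2.2500)
o1: d²=17 ≤ ρ²=21; F_rep = 16·(1,4)/17² = (0.0554,0.2215)
o2: d²=41 > ρ²=21 → inactive
o3: d²=109 > ρ²=21 → inactive
o4: d²=196 > ρ²=21 → inactive
F = F_att + ΣF_rep = (6.8054,2.4715)
p' = p + 1/20·F = (-2.6597,7.1236)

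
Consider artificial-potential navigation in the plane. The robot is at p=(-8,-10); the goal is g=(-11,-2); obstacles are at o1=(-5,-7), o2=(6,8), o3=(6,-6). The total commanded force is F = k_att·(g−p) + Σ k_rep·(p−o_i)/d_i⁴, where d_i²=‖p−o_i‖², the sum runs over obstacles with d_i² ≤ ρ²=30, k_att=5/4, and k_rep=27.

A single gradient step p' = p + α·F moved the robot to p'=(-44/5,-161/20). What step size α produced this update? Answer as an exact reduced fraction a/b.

F_att = 5/4·(g−p) = 5/4·(-3,8) = (-3.7500,10.0000)
o1: d²=18 ≤ ρ²=30; F_rep = 27·(-3,-3)/18² = (-0.2500,-0.2500)
o2: d²=520 > ρ²=30 → inactive
o3: d²=212 > ρ²=30 → inactive
F = F_att + ΣF_rep = (-4.0000,9.7500)
Δp = p'−p = (-0.8000,1.9500); α = Δx/Fx = (-4/5) / (-4) = 1/5
check: Δy/Fy = (39/20) / (39/4) = 1/5 ✓

α = 1/5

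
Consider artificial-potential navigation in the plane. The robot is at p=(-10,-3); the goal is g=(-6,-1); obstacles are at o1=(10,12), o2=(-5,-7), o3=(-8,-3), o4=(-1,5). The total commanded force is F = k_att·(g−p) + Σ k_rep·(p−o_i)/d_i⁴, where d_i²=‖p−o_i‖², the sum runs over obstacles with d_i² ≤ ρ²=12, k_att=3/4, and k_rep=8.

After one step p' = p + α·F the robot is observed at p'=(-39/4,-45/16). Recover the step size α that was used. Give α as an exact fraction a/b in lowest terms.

F_att = 3/4·(g−p) = 3/4·(4,2) = (3.0000,1.5000)
o1: d²=625 > ρ²=12 → inactive
o2: d²=41 > ρ²=12 → inactive
o3: d²=4 ≤ ρ²=12; F_rep = 8·(-2,0)/4² = (-1.0000,0.0000)
o4: d²=145 > ρ²=12 → inactive
F = F_att + ΣF_rep = (2.0000,1.5000)
Δp = p'−p = (0.2500,0.1875); α = Δx/Fx = (1/4) / (2) = 1/8
check: Δy/Fy = (3/16) / (3/2) = 1/8 ✓

α = 1/8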